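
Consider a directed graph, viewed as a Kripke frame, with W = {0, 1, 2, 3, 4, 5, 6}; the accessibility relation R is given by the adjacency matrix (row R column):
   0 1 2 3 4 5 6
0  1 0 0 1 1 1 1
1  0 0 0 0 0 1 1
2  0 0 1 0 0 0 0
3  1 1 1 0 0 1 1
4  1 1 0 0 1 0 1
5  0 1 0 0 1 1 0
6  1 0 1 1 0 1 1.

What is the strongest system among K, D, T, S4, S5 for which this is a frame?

Serial (axiom D): yes — every world has a successor (e.g. 0 R 0).
Reflexive (axiom T): no — 1 is not related to itself.
Transitive (axiom 4): no — 0 R 3 and 3 R 1, but not 0 R 1.
Euclidean (axiom 5): no — 0 R 3 and 0 R 4, but not 3 R 4.
So F validates K, D; T would additionally require R to be reflexive. The strongest is D.

D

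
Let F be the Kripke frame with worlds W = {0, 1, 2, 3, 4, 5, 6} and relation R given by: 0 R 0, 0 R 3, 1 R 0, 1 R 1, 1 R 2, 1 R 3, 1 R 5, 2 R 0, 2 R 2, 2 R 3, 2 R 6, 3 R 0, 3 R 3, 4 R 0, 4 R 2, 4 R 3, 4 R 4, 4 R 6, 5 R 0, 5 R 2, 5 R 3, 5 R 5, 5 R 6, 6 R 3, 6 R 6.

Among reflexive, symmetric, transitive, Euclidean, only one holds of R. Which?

reflexive

Reflexive: yes — every world is R-related to itself.
Symmetric: no — 1 R 0 but not 0 R 1.
Transitive: no — 1 R 2 and 2 R 6, but not 1 R 6.
Euclidean: no — 1 R 0 and 1 R 2, but not 0 R 2.
Only reflexive holds.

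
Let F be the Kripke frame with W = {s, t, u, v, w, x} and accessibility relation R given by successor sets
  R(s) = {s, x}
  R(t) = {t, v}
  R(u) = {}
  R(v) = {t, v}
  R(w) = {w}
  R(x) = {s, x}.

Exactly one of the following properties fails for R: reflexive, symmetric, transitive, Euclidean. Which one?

Reflexive: no — u is not related to itself.
Symmetric: yes — every pair in R has its reverse in R.
Transitive: yes — every two-step R-path is closed by a direct edge.
Euclidean: yes — any two successors of a common world are R-related.
Only reflexive fails.

reflexive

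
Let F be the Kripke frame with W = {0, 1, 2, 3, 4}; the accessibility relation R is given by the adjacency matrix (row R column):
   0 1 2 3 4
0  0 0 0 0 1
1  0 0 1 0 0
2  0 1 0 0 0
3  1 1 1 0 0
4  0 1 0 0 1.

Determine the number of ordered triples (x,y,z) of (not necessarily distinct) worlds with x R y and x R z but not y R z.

Enumerating: (1,2,2), (2,1,1), (3,0,0), (3,0,1), (3,0,2), (3,1,0), (3,1,1), (3,2,0), (3,2,2), (4,1,1), (4,1,4).

11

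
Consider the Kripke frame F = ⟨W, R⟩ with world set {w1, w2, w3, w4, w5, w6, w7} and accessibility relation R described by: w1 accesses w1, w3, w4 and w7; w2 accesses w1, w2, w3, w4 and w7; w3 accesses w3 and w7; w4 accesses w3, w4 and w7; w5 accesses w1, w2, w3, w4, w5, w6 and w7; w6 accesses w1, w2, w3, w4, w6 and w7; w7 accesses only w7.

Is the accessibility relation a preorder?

Reflexive: yes — every world is R-related to itself.
Transitive: yes — every two-step R-path is closed by a direct edge.
So R is a preorder.

Yes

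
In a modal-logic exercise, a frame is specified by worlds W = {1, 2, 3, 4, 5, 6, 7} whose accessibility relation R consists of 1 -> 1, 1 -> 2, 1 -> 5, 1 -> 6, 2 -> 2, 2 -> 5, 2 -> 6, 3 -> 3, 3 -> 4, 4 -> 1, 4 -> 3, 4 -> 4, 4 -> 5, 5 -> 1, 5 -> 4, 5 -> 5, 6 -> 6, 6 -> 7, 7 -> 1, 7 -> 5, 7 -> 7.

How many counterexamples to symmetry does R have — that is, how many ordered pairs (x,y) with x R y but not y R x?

8

Enumerating: (1,2), (1,6), (2,5), (2,6), (4,1), (6,7), (7,1), (7,5).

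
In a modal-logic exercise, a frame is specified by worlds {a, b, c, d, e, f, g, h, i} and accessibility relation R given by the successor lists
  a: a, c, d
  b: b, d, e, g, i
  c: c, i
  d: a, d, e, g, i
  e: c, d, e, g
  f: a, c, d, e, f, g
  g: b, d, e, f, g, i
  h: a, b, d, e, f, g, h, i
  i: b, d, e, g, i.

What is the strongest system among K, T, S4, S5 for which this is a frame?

Reflexive (axiom T): yes — every world is R-related to itself.
Transitive (axiom 4): no — a R c and c R i, but not a R i.
Euclidean (axiom 5): no — a R c and a R d, but not c R d.
So F validates K, T; S4 would additionally require R to be transitive. The strongest is T.

T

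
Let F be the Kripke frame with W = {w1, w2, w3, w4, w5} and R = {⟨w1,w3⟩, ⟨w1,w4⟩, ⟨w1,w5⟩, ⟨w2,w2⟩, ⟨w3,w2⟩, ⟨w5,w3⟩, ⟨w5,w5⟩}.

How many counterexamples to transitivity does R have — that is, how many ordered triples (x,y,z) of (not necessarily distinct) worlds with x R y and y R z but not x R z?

Enumerating: (w1,w3,w2), (w5,w3,w2).

2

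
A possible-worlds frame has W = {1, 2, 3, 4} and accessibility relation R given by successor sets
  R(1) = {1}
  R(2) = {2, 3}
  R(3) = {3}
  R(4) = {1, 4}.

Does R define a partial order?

Reflexive: yes — every world is R-related to itself.
Transitive: yes — every two-step R-path is closed by a direct edge.
Antisymmetric: yes — no distinct pair is related both ways.
So R is a partial order.

Yes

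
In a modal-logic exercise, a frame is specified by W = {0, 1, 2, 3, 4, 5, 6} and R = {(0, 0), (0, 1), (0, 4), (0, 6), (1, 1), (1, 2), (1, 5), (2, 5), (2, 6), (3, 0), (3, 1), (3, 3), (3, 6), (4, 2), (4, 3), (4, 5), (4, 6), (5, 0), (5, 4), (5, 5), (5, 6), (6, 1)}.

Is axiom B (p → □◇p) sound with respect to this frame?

By correspondence theory, B is valid on a frame iff R is symmetric.
Symmetric: no — 0 R 1 but not 1 R 0.

No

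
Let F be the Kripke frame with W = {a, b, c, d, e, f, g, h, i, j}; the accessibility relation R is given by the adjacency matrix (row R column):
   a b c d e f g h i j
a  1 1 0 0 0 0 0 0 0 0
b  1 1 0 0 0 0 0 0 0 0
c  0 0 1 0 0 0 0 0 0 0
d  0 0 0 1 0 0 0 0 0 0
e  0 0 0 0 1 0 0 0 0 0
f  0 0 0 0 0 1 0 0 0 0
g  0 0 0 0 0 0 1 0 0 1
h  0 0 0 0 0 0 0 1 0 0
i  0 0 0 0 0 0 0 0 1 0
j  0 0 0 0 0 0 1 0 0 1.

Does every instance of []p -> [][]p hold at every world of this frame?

Yes

Axiom 4 corresponds to the accessibility relation being transitive.
Transitive: yes — every two-step R-path is closed by a direct edge.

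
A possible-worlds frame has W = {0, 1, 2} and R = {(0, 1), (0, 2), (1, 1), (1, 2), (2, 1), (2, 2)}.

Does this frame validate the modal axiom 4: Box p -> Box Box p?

Axiom 4 corresponds to the accessibility relation being transitive.
Transitive: yes — every two-step R-path is closed by a direct edge.

Yes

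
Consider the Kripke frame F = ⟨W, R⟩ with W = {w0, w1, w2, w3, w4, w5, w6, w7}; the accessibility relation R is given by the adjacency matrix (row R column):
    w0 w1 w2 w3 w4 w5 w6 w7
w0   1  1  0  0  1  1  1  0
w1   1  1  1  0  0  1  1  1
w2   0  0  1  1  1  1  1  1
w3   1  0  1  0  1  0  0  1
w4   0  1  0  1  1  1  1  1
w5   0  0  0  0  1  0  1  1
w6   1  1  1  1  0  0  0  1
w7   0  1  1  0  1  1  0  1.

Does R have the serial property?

Serial: yes — every world has a successor (e.g. w0 R w0).

Yes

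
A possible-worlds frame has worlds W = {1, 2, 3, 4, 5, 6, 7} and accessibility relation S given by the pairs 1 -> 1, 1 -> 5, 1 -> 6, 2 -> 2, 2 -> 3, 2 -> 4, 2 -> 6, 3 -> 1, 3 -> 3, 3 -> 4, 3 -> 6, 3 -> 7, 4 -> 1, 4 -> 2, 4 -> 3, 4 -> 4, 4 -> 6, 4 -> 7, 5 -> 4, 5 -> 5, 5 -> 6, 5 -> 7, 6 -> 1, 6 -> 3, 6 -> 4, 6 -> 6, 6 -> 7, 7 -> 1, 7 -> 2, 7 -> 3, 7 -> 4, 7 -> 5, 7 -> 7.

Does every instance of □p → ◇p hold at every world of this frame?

Yes

The schema D characterises exactly the serial frames.
Serial: yes — every world has a successor (e.g. 1 S 1).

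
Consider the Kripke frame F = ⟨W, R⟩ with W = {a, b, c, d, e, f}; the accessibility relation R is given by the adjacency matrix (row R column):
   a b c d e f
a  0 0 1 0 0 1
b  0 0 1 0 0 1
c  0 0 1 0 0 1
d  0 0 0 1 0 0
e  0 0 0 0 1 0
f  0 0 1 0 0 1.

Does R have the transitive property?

Yes

Transitive: yes — every two-step R-path is closed by a direct edge.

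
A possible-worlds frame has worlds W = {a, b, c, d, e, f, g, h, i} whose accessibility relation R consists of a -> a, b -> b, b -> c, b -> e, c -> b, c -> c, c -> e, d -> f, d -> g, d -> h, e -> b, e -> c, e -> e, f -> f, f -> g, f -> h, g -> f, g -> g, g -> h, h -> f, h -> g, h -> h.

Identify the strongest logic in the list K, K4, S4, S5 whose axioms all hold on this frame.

Transitive (axiom 4): yes — every two-step R-path is closed by a direct edge.
Reflexive (axiom T): no — d is not related to itself.
Euclidean (axiom 5): yes — any two successors of a common world are R-related.
So F validates K, K4; S4 would additionally require R to be reflexive. The strongest is K4.

K4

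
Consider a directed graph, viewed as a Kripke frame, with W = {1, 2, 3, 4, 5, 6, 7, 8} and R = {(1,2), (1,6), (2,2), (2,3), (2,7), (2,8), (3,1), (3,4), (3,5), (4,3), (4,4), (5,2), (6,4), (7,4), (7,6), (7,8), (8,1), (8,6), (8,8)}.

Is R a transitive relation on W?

Transitive: no — 1 R 2 and 2 R 3, but not 1 R 3.

No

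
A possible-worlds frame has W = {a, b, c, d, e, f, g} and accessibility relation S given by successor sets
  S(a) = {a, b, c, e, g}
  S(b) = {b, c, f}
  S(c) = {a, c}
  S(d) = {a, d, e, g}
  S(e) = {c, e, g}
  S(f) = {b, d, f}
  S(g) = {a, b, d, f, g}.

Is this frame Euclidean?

Euclidean: no — a S b and a S e, but not b S e.

No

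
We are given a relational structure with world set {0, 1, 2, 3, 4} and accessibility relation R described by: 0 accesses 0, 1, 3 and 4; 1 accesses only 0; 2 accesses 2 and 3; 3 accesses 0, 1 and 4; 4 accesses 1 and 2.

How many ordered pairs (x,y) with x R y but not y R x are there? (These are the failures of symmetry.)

6

Enumerating: (0,4), (2,3), (3,1), (3,4), (4,1), (4,2).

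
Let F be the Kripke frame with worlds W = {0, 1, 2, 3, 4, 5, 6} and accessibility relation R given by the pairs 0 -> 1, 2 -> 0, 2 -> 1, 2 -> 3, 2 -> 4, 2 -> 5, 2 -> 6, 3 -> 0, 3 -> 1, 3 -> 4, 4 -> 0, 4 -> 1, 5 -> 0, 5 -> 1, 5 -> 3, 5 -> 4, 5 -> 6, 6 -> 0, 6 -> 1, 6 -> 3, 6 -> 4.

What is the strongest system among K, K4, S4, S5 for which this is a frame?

K4

Transitive (axiom 4): yes — every two-step R-path is closed by a direct edge.
Reflexive (axiom T): no — 0 is not related to itself.
Euclidean (axiom 5): no — 2 R 0 and 2 R 3, but not 0 R 3.
So F validates K, K4; S4 would additionally require R to be reflexive. The strongest is K4.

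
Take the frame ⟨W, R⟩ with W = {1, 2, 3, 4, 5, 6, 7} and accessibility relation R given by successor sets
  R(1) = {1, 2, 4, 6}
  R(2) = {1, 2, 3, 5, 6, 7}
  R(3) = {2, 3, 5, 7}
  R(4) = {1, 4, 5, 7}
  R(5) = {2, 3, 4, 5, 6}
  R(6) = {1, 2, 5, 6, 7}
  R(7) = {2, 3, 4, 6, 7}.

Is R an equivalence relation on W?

Reflexive: yes — every world is R-related to itself.
Symmetric: yes — every pair in R has its reverse in R.
Transitive: no — 1 R 2 and 2 R 3, but not 1 R 3.
So R is not an equivalence relation.

No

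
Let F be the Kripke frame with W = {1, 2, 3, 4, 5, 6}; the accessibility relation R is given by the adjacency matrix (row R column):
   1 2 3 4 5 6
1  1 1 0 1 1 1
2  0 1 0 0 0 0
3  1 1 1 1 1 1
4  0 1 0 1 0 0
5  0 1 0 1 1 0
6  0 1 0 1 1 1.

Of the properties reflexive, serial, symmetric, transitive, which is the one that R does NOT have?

symmetric

Reflexive: yes — every world is R-related to itself.
Serial: yes — every world has a successor (e.g. 1 R 1).
Symmetric: no — 1 R 2 but not 2 R 1.
Transitive: yes — every two-step R-path is closed by a direct edge.
Only symmetric fails.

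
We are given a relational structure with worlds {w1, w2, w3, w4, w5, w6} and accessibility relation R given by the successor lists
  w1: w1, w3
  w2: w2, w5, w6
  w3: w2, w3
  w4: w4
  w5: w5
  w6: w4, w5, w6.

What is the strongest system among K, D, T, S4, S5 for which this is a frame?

T

Serial (axiom D): yes — every world has a successor (e.g. w1 R w1).
Reflexive (axiom T): yes — every world is R-related to itself.
Transitive (axiom 4): no — w1 R w3 and w3 R w2, but not w1 R w2.
Euclidean (axiom 5): no — w2 R w5 and w2 R w6, but not w5 R w6.
So F validates K, D, T; S4 would additionally require R to be transitive. The strongest is T.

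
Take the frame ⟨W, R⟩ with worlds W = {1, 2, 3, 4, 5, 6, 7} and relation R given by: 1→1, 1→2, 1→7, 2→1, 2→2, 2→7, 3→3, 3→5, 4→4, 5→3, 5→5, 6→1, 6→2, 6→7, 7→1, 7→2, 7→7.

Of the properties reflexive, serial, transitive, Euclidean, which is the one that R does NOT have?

Reflexive: no — 6 is not related to itself.
Serial: yes — every world has a successor (e.g. 1 R 1).
Transitive: yes — every two-step R-path is closed by a direct edge.
Euclidean: yes — any two successors of a common world are R-related.
Only reflexive fails.

reflexive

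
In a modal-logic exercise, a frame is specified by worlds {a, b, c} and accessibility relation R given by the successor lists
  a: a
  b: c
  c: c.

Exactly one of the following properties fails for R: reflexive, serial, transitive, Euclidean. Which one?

reflexive

Reflexive: no — b is not related to itself.
Serial: yes — every world has a successor (e.g. a R a).
Transitive: yes — every two-step R-path is closed by a direct edge.
Euclidean: yes — any two successors of a common world are R-related.
Only reflexive fails.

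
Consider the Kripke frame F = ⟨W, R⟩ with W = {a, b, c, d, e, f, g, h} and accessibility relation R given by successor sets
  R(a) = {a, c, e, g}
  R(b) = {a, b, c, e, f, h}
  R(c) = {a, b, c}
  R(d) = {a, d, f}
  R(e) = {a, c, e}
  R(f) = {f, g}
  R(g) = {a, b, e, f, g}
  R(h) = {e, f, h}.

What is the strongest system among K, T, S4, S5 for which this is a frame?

Reflexive (axiom T): yes — every world is R-related to itself.
Transitive (axiom 4): no — a R c and c R b, but not a R b.
Euclidean (axiom 5): no — a R c and a R e, but not c R e.
So F validates K, T; S4 would additionally require R to be transitive. The strongest is T.

T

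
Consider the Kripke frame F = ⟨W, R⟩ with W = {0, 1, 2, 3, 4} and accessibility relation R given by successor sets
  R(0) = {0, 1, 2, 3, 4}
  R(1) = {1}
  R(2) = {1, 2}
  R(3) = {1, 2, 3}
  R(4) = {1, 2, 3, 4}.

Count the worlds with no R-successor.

R is serial; there are no such worlds.

0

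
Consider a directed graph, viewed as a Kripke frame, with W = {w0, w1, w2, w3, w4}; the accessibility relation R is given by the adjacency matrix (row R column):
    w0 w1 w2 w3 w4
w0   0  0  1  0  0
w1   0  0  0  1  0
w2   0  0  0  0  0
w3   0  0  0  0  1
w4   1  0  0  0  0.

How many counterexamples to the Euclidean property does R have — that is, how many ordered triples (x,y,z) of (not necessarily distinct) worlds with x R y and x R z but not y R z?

4

Enumerating: (w0,w2,w2), (w1,w3,w3), (w3,w4,w4), (w4,w0,w0).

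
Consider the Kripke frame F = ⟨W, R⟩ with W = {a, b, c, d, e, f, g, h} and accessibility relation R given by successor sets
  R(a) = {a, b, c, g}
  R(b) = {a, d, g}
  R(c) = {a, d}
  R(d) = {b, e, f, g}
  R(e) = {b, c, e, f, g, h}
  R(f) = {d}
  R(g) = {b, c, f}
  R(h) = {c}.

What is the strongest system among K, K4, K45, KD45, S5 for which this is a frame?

Transitive (axiom 4): no — a R b and b R d, but not a R d.
Euclidean (axiom 5): no — a R b and a R c, but not b R c.
Serial (axiom D): yes — every world has a successor (e.g. a R a).
Reflexive (axiom T): no — b is not related to itself.
So F validates K; K4 would additionally require R to be transitive. The strongest is K.

K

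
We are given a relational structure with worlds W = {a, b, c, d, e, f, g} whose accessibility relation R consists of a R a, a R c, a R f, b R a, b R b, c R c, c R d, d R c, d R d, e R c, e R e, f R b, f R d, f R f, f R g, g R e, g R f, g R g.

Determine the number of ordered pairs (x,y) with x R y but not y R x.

7

Enumerating: (a,c), (a,f), (b,a), (e,c), (f,b), (f,d), (g,e).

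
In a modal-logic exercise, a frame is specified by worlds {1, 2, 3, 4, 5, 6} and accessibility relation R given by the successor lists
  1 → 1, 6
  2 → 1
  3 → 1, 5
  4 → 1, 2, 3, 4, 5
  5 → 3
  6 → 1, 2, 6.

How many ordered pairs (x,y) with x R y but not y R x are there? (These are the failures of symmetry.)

Enumerating: (2,1), (3,1), (4,1), (4,2), (4,3), (4,5), (6,2).

7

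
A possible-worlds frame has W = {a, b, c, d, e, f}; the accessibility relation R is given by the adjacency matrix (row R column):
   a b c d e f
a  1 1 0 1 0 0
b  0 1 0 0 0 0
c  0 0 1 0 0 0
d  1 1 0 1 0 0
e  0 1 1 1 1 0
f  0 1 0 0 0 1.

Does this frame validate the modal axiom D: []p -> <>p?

By correspondence theory, D is valid on a frame iff R is serial.
Serial: yes — every world has a successor (e.g. a R a).

Yes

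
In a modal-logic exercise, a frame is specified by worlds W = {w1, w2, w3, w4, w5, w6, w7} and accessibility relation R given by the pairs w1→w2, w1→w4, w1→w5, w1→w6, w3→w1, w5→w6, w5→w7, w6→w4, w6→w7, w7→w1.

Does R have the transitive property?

No

Transitive: no — w1 R w5 and w5 R w7, but not w1 R w7.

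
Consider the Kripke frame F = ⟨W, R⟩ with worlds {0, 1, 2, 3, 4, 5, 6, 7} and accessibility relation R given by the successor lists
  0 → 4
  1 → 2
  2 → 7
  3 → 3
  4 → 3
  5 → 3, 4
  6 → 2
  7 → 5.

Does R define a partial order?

Reflexive: no — 0 is not related to itself.
Transitive: no — 0 R 4 and 4 R 3, but not 0 R 3.
Antisymmetric: yes — no distinct pair is related both ways.
So R is not a partial order.

No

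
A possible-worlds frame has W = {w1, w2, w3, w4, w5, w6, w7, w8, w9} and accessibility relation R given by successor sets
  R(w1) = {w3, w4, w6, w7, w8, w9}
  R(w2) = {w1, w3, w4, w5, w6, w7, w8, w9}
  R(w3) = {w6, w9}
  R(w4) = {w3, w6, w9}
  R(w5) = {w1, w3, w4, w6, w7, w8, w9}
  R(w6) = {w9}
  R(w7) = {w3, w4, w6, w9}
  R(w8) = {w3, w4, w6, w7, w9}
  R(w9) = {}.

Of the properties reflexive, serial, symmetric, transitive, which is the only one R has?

Reflexive: no — w1 is not related to itself.
Serial: no — w9 has no R-successor.
Symmetric: no — w1 R w3 but not w3 R w1.
Transitive: yes — every two-step R-path is closed by a direct edge.
Only transitive holds.

transitive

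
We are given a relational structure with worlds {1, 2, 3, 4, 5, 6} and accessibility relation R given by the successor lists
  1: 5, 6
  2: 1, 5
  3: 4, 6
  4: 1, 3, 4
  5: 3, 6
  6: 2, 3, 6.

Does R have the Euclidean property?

Euclidean: no — 1 R 6 and 1 R 5, but not 6 R 5.

No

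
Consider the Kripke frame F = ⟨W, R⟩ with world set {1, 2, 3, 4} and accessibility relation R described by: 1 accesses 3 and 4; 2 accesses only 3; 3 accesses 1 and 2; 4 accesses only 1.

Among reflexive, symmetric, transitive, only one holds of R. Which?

symmetric

Reflexive: no — 1 is not related to itself.
Symmetric: yes — every pair in R has its reverse in R.
Transitive: no — 1 R 3 and 3 R 2, but not 1 R 2.
Only symmetric holds.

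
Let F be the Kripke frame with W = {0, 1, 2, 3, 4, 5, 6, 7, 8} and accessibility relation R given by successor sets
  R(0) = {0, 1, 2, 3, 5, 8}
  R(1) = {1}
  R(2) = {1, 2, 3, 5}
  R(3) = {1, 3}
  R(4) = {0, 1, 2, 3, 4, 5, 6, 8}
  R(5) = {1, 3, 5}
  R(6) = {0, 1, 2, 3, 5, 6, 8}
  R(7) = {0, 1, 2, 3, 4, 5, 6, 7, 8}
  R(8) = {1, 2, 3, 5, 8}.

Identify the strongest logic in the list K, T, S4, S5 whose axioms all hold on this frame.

S4

Reflexive (axiom T): yes — every world is R-related to itself.
Transitive (axiom 4): yes — every two-step R-path is closed by a direct edge.
Euclidean (axiom 5): no — 0 R 1 and 0 R 2, but not 1 R 2.
So F validates K, T, S4; S5 would additionally require R to be Euclidean. The strongest is S4.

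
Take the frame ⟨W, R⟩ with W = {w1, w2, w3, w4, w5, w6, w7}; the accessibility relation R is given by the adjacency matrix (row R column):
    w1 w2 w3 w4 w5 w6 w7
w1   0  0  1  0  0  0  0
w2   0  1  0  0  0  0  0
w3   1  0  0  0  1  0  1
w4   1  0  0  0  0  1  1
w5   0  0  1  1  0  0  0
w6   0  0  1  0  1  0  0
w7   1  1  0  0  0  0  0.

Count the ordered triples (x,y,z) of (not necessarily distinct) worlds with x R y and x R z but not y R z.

Enumerating: (w1,w3,w3), (w3,w1,w1), (w3,w1,w5), (w3,w1,w7), (w3,w5,w1), (w3,w5,w5), (w3,w5,w7), (w3,w7,w5), (w3,w7,w7), (w4,w1,w1), (w4,w1,w6), (w4,w1,w7), … and 14 more.
Total: 26.

26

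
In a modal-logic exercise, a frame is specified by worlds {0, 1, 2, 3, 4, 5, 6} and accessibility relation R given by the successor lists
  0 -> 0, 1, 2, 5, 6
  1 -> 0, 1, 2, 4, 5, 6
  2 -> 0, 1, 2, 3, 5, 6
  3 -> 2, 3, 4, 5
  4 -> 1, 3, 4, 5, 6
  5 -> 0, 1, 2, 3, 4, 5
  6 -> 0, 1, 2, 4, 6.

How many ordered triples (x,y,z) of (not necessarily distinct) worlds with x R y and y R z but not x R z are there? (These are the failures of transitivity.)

36

Enumerating: (0,1,4), (0,2,3), (0,5,3), (0,5,4), (0,6,4), (1,2,3), (1,4,3), (1,5,3), (2,1,4), (2,3,4), (2,5,4), (2,6,4), … and 24 more.
Total: 36.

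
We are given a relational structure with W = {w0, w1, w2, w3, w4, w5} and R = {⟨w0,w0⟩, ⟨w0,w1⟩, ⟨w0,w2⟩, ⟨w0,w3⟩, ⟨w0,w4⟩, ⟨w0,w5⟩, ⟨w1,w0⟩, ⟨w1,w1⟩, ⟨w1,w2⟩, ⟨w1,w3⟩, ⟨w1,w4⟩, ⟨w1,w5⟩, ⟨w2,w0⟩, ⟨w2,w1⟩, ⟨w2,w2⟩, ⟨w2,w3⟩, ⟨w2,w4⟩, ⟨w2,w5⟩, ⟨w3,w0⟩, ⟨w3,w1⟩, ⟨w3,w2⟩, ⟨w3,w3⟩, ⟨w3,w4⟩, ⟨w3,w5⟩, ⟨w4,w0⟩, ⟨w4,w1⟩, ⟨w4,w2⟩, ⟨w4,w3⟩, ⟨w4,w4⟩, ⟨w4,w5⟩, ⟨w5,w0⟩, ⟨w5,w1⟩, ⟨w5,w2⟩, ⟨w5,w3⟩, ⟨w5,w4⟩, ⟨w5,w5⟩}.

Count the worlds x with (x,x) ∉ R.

0

R is reflexive; there are no such worlds.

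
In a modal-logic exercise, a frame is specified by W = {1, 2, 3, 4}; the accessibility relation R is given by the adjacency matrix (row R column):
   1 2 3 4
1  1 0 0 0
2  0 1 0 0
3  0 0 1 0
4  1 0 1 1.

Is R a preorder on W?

Reflexive: yes — every world is R-related to itself.
Transitive: yes — every two-step R-path is closed by a direct edge.
So R is a preorder.

Yes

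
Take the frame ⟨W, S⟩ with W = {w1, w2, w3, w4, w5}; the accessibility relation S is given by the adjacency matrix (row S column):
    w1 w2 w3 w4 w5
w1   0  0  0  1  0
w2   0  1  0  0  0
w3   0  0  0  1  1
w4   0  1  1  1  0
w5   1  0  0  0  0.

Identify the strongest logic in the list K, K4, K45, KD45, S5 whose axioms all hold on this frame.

Transitive (axiom 4): no — w1 S w4 and w4 S w2, but not w1 S w2.
Euclidean (axiom 5): no — w3 S w4 and w3 S w5, but not w4 S w5.
Serial (axiom D): yes — every world has a successor (e.g. w1 S w4).
Reflexive (axiom T): no — w1 is not related to itself.
So F validates K; K4 would additionally require S to be transitive. The strongest is K.

K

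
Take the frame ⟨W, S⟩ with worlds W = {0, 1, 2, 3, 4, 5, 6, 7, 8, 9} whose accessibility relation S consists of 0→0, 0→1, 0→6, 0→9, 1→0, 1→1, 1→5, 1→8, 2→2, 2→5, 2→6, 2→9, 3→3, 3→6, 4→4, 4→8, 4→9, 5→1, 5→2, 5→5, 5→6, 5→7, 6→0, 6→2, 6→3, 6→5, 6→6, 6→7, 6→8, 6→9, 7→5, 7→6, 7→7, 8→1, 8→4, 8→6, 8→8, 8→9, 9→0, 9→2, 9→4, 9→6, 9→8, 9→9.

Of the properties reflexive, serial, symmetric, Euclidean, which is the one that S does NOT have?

Euclidean

Reflexive: yes — every world is S-related to itself.
Serial: yes — every world has a successor (e.g. 0 S 0).
Symmetric: yes — every pair in S has its reverse in S.
Euclidean: no — 0 S 1 and 0 S 6, but not 1 S 6.
Only Euclidean fails.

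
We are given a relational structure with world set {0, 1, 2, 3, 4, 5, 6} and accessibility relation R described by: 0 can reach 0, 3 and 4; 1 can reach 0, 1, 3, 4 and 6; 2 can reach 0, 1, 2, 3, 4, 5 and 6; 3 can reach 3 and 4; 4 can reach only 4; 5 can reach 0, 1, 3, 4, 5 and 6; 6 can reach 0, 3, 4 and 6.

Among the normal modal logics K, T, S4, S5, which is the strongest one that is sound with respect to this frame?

Reflexive (axiom T): yes — every world is R-related to itself.
Transitive (axiom 4): yes — every two-step R-path is closed by a direct edge.
Euclidean (axiom 5): no — 0 R 4 and 0 R 3, but not 4 R 3.
So F validates K, T, S4; S5 would additionally require R to be Euclidean. The strongest is S4.

S4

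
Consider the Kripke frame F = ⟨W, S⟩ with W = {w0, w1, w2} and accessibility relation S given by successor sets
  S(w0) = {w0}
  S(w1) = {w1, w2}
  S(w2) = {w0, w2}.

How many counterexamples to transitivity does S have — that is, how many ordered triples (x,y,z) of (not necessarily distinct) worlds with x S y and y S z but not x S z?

1

Enumerating: (w1,w2,w0).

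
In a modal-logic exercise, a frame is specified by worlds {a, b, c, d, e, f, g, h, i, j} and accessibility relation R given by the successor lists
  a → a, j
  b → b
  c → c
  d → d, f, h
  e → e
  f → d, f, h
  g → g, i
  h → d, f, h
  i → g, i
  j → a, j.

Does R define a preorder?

Yes

Reflexive: yes — every world is R-related to itself.
Transitive: yes — every two-step R-path is closed by a direct edge.
So R is a preorder.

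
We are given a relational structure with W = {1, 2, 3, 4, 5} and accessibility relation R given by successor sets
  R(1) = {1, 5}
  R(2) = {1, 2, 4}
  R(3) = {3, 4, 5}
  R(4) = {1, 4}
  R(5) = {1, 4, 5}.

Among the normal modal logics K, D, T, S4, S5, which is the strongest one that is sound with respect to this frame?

T

Serial (axiom D): yes — every world has a successor (e.g. 1 R 1).
Reflexive (axiom T): yes — every world is R-related to itself.
Transitive (axiom 4): no — 1 R 5 and 5 R 4, but not 1 R 4.
Euclidean (axiom 5): no — 2 R 1 and 2 R 4, but not 1 R 4.
So F validates K, D, T; S4 would additionally require R to be transitive. The strongest is T.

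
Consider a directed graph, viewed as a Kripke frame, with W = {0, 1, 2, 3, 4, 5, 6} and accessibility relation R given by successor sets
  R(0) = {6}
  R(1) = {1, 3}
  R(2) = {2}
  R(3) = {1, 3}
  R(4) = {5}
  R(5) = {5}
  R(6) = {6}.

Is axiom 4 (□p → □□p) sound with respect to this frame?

Yes

The schema 4 characterises exactly the transitive frames.
Transitive: yes — every two-step R-path is closed by a direct edge.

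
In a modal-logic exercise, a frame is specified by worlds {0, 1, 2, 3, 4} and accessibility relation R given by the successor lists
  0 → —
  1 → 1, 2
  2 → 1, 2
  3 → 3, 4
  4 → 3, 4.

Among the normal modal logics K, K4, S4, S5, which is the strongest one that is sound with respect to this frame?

Transitive (axiom 4): yes — every two-step R-path is closed by a direct edge.
Reflexive (axiom T): no — 0 is not related to itself.
Euclidean (axiom 5): yes — any two successors of a common world are R-related.
So F validates K, K4; S4 would additionally require R to be reflexive. The strongest is K4.

K4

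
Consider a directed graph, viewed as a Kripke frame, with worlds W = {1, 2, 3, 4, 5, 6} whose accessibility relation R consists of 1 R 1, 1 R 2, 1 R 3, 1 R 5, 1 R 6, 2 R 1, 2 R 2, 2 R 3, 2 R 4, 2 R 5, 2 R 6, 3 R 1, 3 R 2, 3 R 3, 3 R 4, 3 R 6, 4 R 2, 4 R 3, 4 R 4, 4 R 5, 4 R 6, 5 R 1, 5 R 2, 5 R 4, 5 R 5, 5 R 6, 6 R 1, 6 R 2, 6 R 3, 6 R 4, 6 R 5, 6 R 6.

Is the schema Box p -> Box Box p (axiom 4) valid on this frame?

The schema 4 characterises exactly the transitive frames.
Transitive: no — 1 R 2 and 2 R 4, but not 1 R 4.

No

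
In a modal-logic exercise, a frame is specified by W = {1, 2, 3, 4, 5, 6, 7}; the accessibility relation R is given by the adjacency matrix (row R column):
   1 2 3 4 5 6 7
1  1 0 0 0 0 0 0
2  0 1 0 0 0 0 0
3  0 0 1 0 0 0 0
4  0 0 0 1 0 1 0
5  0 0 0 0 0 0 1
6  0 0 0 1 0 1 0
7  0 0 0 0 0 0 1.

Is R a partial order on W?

Reflexive: no — 5 is not related to itself.
Transitive: yes — every two-step R-path is closed by a direct edge.
Antisymmetric: no — 4 R 6 and 6 R 4 with 4 ≠ 6.
So R is not a partial order.

No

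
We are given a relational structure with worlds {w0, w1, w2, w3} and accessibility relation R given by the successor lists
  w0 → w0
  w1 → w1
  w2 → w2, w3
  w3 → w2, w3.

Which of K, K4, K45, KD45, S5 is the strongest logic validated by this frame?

Transitive (axiom 4): yes — every two-step R-path is closed by a direct edge.
Euclidean (axiom 5): yes — any two successors of a common world are R-related.
Serial (axiom D): yes — every world has a successor (e.g. w0 R w0).
Reflexive (axiom T): yes — every world is R-related to itself.
So F validates K, K4, K45, KD45, S5. The strongest is S5.

S5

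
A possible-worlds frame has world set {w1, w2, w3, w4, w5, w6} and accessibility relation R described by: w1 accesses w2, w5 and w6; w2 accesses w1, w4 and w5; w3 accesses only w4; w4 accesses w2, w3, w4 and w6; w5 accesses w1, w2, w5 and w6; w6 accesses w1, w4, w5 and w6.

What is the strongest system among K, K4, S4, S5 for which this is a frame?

Transitive (axiom 4): no — w1 R w2 and w2 R w4, but not w1 R w4.
Reflexive (axiom T): no — w1 is not related to itself.
Euclidean (axiom 5): no — w1 R w2 and w1 R w6, but not w2 R w6.
So F validates K; K4 would additionally require R to be transitive. The strongest is K.

K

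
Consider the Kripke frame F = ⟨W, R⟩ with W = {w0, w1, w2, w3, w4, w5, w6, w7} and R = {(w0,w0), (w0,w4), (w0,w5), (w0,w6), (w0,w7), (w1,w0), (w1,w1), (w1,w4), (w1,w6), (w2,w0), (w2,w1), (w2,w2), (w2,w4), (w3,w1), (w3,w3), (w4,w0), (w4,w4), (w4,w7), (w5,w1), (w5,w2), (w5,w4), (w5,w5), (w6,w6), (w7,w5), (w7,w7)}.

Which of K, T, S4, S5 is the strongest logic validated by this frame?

Reflexive (axiom T): yes — every world is R-related to itself.
Transitive (axiom 4): no — w0 R w5 and w5 R w1, but not w0 R w1.
Euclidean (axiom 5): no — w0 R w4 and w0 R w5, but not w4 R w5.
So F validates K, T; S4 would additionally require R to be transitive. The strongest is T.

T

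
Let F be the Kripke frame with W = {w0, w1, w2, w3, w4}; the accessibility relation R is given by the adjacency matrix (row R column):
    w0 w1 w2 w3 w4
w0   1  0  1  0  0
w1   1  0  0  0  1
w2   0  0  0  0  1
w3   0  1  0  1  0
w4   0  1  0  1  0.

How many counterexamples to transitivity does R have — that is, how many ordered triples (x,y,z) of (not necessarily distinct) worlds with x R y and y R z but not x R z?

Enumerating: (w0,w2,w4), (w1,w0,w2), (w1,w4,w1), (w1,w4,w3), (w2,w4,w1), (w2,w4,w3), (w3,w1,w0), (w3,w1,w4), (w4,w1,w0), (w4,w1,w4).

10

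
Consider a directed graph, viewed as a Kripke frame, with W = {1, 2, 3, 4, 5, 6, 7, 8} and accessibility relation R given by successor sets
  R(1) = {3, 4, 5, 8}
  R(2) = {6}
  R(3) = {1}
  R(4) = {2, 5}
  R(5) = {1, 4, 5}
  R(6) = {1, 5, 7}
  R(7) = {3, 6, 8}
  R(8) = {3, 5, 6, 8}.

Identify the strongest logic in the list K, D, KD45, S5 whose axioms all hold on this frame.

Serial (axiom D): yes — every world has a successor (e.g. 1 R 3).
Euclidean (axiom 5): no — 1 R 3 and 1 R 4, but not 3 R 4.
Transitive (axiom 4): no — 1 R 4 and 4 R 2, but not 1 R 2.
Reflexive (axiom T): no — 1 is not related to itself.
So F validates K, D; KD45 would additionally require R to be Euclidean and transitive. The strongest is D.

D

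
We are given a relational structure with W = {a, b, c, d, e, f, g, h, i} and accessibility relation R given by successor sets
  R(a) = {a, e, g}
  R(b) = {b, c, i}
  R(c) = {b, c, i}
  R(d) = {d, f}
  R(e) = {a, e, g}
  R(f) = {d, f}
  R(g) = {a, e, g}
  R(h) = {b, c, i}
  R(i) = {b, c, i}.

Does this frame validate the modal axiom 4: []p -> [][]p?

Yes

By correspondence theory, 4 is valid on a frame iff R is transitive.
Transitive: yes — every two-step R-path is closed by a direct edge.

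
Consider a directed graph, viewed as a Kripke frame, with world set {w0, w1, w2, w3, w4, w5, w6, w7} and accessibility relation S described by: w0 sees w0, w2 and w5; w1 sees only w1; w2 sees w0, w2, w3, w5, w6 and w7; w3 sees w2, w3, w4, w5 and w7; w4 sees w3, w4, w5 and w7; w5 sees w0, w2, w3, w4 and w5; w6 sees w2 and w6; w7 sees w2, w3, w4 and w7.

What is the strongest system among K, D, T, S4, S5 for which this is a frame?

T

Serial (axiom D): yes — every world has a successor (e.g. w0 S w0).
Reflexive (axiom T): yes — every world is S-related to itself.
Transitive (axiom 4): no — w0 S w2 and w2 S w3, but not w0 S w3.
Euclidean (axiom 5): no — w2 S w0 and w2 S w3, but not w0 S w3.
So F validates K, D, T; S4 would additionally require S to be transitive. The strongest is T.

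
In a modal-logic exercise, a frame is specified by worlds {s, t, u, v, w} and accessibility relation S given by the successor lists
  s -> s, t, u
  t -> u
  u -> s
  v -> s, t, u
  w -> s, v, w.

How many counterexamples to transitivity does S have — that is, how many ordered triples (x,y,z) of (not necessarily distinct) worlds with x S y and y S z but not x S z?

7

Enumerating: (t,u,s), (u,s,t), (u,s,u), (w,s,t), (w,s,u), (w,v,t), (w,v,u).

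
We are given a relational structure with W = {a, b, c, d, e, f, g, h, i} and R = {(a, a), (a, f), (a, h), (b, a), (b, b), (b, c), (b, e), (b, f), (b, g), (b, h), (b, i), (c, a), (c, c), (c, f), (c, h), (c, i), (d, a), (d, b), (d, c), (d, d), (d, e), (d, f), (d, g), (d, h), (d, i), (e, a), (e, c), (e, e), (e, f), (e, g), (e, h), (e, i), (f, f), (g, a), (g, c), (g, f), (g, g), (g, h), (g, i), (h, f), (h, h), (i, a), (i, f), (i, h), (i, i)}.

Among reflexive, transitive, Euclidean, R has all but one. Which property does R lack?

Reflexive: yes — every world is R-related to itself.
Transitive: yes — every two-step R-path is closed by a direct edge.
Euclidean: no — a R f and a R h, but not f R h.
Only Euclidean fails.

Euclidean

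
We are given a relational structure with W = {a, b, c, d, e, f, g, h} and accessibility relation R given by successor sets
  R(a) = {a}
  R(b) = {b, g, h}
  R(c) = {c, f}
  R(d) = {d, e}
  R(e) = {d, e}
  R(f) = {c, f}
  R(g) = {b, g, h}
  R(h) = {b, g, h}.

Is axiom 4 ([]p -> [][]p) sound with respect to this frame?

By correspondence theory, 4 is valid on a frame iff R is transitive.
Transitive: yes — every two-step R-path is closed by a direct edge.

Yes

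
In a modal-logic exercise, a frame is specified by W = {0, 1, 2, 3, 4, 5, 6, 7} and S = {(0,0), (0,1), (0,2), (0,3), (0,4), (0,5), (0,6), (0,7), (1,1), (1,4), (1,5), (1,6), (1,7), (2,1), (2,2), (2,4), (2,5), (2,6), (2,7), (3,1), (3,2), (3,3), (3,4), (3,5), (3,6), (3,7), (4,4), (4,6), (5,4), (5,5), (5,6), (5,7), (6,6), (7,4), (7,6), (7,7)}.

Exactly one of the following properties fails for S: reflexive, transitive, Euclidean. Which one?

Euclidean

Reflexive: yes — every world is S-related to itself.
Transitive: yes — every two-step S-path is closed by a direct edge.
Euclidean: no — 0 S 1 and 0 S 2, but not 1 S 2.
Only Euclidean fails.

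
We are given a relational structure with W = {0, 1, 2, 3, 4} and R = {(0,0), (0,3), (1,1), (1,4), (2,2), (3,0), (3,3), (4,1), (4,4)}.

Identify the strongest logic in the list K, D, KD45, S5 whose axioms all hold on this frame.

Serial (axiom D): yes — every world has a successor (e.g. 0 R 0).
Euclidean (axiom 5): yes — any two successors of a common world are R-related.
Transitive (axiom 4): yes — every two-step R-path is closed by a direct edge.
Reflexive (axiom T): yes — every world is R-related to itself.
So F validates K, D, KD45, S5. The strongest is S5.

S5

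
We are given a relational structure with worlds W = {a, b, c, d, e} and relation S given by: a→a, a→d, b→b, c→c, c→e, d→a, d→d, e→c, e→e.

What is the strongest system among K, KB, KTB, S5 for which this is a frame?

S5

Symmetric (axiom B): yes — every pair in S has its reverse in S.
Reflexive (axiom T): yes — every world is S-related to itself.
Euclidean (axiom 5): yes — any two successors of a common world are S-related.
So F validates K, KB, KTB, S5. The strongest is S5.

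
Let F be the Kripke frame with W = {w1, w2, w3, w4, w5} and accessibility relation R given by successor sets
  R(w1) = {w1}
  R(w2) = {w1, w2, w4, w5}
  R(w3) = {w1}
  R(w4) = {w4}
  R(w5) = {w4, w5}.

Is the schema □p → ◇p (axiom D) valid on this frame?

Yes

The schema D characterises exactly the serial frames.
Serial: yes — every world has a successor (e.g. w1 R w1).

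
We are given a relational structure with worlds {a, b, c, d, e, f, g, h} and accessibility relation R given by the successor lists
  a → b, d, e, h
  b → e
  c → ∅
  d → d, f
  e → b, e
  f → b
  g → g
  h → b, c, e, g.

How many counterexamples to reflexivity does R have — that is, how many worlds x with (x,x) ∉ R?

5

Enumerating: a, b, c, f, h.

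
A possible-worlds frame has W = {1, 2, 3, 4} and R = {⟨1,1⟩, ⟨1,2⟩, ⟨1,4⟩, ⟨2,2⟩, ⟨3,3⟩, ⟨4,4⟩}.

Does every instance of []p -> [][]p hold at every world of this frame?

Axiom 4 corresponds to the accessibility relation being transitive.
Transitive: yes — every two-step R-path is closed by a direct edge.

Yes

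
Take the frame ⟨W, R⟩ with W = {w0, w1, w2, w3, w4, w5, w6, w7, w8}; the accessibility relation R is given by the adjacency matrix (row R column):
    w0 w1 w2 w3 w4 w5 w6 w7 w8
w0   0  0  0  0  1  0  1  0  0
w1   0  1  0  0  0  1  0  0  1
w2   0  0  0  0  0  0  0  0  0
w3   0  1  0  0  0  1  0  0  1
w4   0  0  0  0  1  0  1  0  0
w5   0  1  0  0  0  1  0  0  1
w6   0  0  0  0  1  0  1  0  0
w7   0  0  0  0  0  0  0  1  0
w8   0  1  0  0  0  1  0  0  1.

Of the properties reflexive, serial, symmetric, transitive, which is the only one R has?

Reflexive: no — w0 is not related to itself.
Serial: no — w2 has no R-successor.
Symmetric: no — w0 R w4 but not w4 R w0.
Transitive: yes — every two-step R-path is closed by a direct edge.
Only transitive holds.

transitive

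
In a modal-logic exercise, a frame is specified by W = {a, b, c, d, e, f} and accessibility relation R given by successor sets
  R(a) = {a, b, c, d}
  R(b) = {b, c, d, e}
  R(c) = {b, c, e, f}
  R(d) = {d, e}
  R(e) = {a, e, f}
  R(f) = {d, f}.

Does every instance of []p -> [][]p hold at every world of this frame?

No

The schema 4 characterises exactly the transitive frames.
Transitive: no — a R b and b R e, but not a R e.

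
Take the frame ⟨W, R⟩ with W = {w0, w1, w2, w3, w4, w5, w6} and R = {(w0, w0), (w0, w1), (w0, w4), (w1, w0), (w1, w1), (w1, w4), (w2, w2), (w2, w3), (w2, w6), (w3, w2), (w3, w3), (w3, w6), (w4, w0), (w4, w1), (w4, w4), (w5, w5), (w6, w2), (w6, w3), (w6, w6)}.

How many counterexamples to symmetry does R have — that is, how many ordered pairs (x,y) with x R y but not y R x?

0

R is symmetric; there are no such tuples.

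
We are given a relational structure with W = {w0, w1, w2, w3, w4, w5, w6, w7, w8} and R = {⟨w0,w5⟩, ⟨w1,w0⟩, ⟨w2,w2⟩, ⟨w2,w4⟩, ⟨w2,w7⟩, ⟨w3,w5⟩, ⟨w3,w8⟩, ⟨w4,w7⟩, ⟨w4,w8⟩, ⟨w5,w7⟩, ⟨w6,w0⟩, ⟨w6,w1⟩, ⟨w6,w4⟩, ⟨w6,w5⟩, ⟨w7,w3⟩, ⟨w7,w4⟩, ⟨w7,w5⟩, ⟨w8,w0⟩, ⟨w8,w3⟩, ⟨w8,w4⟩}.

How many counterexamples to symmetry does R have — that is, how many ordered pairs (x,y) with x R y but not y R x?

Enumerating: (w0,w5), (w1,w0), (w2,w4), (w2,w7), (w3,w5), (w6,w0), (w6,w1), (w6,w4), (w6,w5), (w7,w3), (w8,w0).

11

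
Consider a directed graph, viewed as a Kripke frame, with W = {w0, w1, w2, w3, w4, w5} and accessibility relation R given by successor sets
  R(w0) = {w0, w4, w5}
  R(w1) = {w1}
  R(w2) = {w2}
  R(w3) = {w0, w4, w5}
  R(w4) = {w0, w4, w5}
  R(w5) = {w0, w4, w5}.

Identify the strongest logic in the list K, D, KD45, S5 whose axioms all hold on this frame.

KD45

Serial (axiom D): yes — every world has a successor (e.g. w0 R w0).
Euclidean (axiom 5): yes — any two successors of a common world are R-related.
Transitive (axiom 4): yes — every two-step R-path is closed by a direct edge.
Reflexive (axiom T): no — w3 is not related to itself.
So F validates K, D, KD45; S5 would additionally require R to be reflexive. The strongest is KD45.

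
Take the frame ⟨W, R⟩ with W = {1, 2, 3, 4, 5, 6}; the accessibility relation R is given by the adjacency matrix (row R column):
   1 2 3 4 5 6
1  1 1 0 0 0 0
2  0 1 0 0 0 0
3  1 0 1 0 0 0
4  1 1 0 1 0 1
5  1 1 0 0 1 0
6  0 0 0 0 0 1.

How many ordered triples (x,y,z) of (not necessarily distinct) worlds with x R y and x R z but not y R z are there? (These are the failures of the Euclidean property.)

13

Enumerating: (1,2,1), (3,1,3), (4,1,4), (4,1,6), (4,2,1), (4,2,4), (4,2,6), (4,6,1), (4,6,2), (4,6,4), (5,1,5), (5,2,1), (5,2,5).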